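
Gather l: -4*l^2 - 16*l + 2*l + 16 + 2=-4*l^2 - 14*l + 18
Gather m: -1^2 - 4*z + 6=5 - 4*z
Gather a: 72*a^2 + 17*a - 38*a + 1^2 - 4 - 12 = 72*a^2 - 21*a - 15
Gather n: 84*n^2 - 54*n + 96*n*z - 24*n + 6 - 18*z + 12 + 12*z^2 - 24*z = 84*n^2 + n*(96*z - 78) + 12*z^2 - 42*z + 18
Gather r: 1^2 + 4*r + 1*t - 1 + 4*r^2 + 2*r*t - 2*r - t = 4*r^2 + r*(2*t + 2)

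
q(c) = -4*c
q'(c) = -4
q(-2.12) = 8.48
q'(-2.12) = -4.00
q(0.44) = -1.76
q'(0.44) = -4.00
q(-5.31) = 21.24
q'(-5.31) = -4.00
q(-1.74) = 6.96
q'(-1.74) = -4.00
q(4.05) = -16.20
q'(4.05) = -4.00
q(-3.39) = 13.56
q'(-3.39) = -4.00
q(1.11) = -4.44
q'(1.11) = -4.00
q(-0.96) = 3.84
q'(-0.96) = -4.00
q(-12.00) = 48.00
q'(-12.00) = -4.00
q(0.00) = 0.00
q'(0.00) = -4.00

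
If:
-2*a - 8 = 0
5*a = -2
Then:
No Solution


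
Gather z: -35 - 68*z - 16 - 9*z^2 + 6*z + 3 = -9*z^2 - 62*z - 48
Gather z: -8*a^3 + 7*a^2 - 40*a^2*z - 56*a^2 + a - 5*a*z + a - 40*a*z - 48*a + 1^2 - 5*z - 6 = -8*a^3 - 49*a^2 - 46*a + z*(-40*a^2 - 45*a - 5) - 5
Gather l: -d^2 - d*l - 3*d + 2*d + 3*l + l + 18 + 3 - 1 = -d^2 - d + l*(4 - d) + 20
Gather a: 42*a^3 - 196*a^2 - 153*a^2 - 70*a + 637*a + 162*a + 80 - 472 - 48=42*a^3 - 349*a^2 + 729*a - 440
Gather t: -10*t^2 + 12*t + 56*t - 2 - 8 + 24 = -10*t^2 + 68*t + 14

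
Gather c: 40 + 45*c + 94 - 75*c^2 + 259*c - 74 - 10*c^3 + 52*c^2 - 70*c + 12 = -10*c^3 - 23*c^2 + 234*c + 72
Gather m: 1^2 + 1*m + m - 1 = 2*m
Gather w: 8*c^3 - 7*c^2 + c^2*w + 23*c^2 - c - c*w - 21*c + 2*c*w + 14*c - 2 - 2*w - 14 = 8*c^3 + 16*c^2 - 8*c + w*(c^2 + c - 2) - 16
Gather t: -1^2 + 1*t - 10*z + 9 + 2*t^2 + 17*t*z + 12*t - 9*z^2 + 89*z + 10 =2*t^2 + t*(17*z + 13) - 9*z^2 + 79*z + 18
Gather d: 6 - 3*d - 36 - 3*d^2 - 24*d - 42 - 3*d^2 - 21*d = -6*d^2 - 48*d - 72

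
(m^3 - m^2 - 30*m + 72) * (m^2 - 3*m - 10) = m^5 - 4*m^4 - 37*m^3 + 172*m^2 + 84*m - 720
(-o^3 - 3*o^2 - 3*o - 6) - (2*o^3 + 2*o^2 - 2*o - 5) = -3*o^3 - 5*o^2 - o - 1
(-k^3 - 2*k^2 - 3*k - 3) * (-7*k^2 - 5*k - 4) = 7*k^5 + 19*k^4 + 35*k^3 + 44*k^2 + 27*k + 12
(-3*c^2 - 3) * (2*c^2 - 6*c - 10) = -6*c^4 + 18*c^3 + 24*c^2 + 18*c + 30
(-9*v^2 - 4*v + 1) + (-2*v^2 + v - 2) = -11*v^2 - 3*v - 1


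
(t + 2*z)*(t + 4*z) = t^2 + 6*t*z + 8*z^2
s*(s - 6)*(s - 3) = s^3 - 9*s^2 + 18*s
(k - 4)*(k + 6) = k^2 + 2*k - 24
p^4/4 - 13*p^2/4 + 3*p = p*(p/4 + 1)*(p - 3)*(p - 1)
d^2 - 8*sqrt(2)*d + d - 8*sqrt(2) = (d + 1)*(d - 8*sqrt(2))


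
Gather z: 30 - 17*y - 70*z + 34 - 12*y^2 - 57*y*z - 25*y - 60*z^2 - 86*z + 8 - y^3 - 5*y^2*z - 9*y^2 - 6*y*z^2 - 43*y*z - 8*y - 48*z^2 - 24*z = -y^3 - 21*y^2 - 50*y + z^2*(-6*y - 108) + z*(-5*y^2 - 100*y - 180) + 72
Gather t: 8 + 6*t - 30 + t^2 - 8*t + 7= t^2 - 2*t - 15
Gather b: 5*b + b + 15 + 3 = 6*b + 18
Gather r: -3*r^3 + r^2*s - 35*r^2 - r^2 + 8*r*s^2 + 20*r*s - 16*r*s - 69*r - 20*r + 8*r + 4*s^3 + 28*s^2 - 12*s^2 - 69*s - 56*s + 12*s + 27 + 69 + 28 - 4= -3*r^3 + r^2*(s - 36) + r*(8*s^2 + 4*s - 81) + 4*s^3 + 16*s^2 - 113*s + 120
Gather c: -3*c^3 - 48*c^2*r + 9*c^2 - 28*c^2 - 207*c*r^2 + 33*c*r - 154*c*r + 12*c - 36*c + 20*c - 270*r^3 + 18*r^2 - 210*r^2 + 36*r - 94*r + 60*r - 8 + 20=-3*c^3 + c^2*(-48*r - 19) + c*(-207*r^2 - 121*r - 4) - 270*r^3 - 192*r^2 + 2*r + 12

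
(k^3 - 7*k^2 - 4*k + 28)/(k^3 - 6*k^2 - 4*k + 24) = (k - 7)/(k - 6)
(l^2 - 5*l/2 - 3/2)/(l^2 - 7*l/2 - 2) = (l - 3)/(l - 4)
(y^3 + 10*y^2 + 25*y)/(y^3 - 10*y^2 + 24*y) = (y^2 + 10*y + 25)/(y^2 - 10*y + 24)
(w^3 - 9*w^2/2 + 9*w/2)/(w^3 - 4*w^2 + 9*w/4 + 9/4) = 2*w/(2*w + 1)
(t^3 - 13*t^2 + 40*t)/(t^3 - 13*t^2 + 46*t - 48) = t*(t - 5)/(t^2 - 5*t + 6)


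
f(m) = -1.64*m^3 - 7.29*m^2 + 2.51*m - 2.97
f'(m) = -4.92*m^2 - 14.58*m + 2.51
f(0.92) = -8.11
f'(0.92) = -15.07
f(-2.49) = -29.10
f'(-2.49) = 8.31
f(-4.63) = -8.09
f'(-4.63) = -35.45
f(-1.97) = -23.67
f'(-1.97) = 12.14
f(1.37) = -17.43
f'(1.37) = -26.70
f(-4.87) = 1.33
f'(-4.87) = -43.17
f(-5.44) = 31.66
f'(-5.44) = -63.78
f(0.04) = -2.88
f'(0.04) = 1.92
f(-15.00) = 3854.13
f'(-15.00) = -885.79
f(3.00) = -105.33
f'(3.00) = -85.51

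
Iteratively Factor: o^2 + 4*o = (o)*(o + 4)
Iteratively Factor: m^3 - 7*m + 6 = (m - 1)*(m^2 + m - 6) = (m - 2)*(m - 1)*(m + 3)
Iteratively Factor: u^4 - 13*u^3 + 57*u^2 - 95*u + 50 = (u - 1)*(u^3 - 12*u^2 + 45*u - 50) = (u - 5)*(u - 1)*(u^2 - 7*u + 10) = (u - 5)*(u - 2)*(u - 1)*(u - 5)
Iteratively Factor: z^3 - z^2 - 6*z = (z + 2)*(z^2 - 3*z) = z*(z + 2)*(z - 3)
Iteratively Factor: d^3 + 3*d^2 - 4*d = (d + 4)*(d^2 - d) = d*(d + 4)*(d - 1)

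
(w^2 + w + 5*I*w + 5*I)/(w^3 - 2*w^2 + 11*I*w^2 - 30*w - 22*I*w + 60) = (w + 1)/(w^2 + w*(-2 + 6*I) - 12*I)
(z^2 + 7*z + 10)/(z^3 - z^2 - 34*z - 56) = (z + 5)/(z^2 - 3*z - 28)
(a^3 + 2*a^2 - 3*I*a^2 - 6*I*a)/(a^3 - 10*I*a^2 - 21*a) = (a + 2)/(a - 7*I)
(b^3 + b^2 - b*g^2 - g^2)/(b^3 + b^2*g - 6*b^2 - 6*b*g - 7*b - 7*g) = (b - g)/(b - 7)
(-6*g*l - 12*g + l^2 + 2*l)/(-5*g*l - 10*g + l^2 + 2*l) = (6*g - l)/(5*g - l)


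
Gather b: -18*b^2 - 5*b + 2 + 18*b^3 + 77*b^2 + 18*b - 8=18*b^3 + 59*b^2 + 13*b - 6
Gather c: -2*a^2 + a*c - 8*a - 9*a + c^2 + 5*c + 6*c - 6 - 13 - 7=-2*a^2 - 17*a + c^2 + c*(a + 11) - 26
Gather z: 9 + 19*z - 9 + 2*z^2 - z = 2*z^2 + 18*z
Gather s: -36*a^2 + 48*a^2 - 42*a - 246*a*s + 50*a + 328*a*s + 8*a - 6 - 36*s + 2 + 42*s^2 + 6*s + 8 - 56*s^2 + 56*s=12*a^2 + 16*a - 14*s^2 + s*(82*a + 26) + 4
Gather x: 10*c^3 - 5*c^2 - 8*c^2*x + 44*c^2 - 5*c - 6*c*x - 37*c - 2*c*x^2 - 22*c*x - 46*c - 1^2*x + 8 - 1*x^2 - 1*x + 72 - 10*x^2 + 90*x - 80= 10*c^3 + 39*c^2 - 88*c + x^2*(-2*c - 11) + x*(-8*c^2 - 28*c + 88)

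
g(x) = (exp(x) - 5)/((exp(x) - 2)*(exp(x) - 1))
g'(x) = -(exp(x) - 5)*exp(x)/((exp(x) - 2)*(exp(x) - 1)^2) - (exp(x) - 5)*exp(x)/((exp(x) - 2)^2*(exp(x) - 1)) + exp(x)/((exp(x) - 2)*(exp(x) - 1)) = (-exp(2*x) + 10*exp(x) - 13)*exp(x)/(exp(4*x) - 6*exp(3*x) + 13*exp(2*x) - 12*exp(x) + 4)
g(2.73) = 0.05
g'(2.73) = -0.04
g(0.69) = 481.39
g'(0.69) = 151434.36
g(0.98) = -2.11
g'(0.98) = 14.26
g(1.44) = -0.11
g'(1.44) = 0.94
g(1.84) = 0.06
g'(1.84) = 0.13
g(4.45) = 0.01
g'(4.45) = -0.01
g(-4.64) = -2.53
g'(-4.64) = -0.03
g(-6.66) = -2.50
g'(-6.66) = -0.00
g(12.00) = 0.00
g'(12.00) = 0.00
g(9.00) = 0.00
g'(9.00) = 0.00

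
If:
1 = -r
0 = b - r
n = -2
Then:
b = -1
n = -2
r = -1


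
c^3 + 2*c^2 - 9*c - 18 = (c - 3)*(c + 2)*(c + 3)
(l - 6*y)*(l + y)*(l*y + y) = l^3*y - 5*l^2*y^2 + l^2*y - 6*l*y^3 - 5*l*y^2 - 6*y^3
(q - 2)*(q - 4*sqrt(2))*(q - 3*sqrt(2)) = q^3 - 7*sqrt(2)*q^2 - 2*q^2 + 14*sqrt(2)*q + 24*q - 48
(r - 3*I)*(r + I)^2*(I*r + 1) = I*r^4 + 2*r^3 + 4*I*r^2 + 2*r + 3*I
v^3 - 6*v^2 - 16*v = v*(v - 8)*(v + 2)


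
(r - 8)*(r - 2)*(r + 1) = r^3 - 9*r^2 + 6*r + 16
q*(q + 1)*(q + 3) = q^3 + 4*q^2 + 3*q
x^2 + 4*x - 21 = (x - 3)*(x + 7)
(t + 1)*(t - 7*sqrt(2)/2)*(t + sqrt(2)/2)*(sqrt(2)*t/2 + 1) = sqrt(2)*t^4/2 - 2*t^3 + sqrt(2)*t^3/2 - 19*sqrt(2)*t^2/4 - 2*t^2 - 19*sqrt(2)*t/4 - 7*t/2 - 7/2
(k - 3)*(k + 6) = k^2 + 3*k - 18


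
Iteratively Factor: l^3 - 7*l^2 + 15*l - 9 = (l - 1)*(l^2 - 6*l + 9) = (l - 3)*(l - 1)*(l - 3)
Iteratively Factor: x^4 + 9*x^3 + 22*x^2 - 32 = (x - 1)*(x^3 + 10*x^2 + 32*x + 32) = (x - 1)*(x + 2)*(x^2 + 8*x + 16) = (x - 1)*(x + 2)*(x + 4)*(x + 4)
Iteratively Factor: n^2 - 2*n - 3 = (n - 3)*(n + 1)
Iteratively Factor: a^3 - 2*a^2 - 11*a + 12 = (a - 4)*(a^2 + 2*a - 3) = (a - 4)*(a + 3)*(a - 1)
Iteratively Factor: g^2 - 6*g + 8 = (g - 2)*(g - 4)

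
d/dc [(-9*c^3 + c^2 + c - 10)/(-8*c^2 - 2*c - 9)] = (72*c^4 + 36*c^3 + 249*c^2 - 178*c - 29)/(64*c^4 + 32*c^3 + 148*c^2 + 36*c + 81)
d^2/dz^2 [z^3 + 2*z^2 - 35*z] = 6*z + 4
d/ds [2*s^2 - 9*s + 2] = 4*s - 9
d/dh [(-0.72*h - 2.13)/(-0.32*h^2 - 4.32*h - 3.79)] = (0.2304*h^2 + 3.1104*h - (0.64*h + 4.32)*(0.72*h + 2.13) + 2.7288)/(0.32*h^2 + 4.32*h + 3.79)^2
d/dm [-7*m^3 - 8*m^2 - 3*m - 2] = -21*m^2 - 16*m - 3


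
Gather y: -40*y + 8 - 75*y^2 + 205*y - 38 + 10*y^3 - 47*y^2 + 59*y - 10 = 10*y^3 - 122*y^2 + 224*y - 40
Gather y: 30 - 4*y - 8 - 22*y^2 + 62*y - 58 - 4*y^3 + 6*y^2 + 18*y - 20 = -4*y^3 - 16*y^2 + 76*y - 56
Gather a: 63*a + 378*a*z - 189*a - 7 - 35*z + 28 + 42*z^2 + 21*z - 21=a*(378*z - 126) + 42*z^2 - 14*z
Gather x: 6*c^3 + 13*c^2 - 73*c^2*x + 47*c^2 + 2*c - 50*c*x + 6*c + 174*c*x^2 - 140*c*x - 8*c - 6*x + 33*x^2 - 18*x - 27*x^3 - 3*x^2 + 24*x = 6*c^3 + 60*c^2 - 27*x^3 + x^2*(174*c + 30) + x*(-73*c^2 - 190*c)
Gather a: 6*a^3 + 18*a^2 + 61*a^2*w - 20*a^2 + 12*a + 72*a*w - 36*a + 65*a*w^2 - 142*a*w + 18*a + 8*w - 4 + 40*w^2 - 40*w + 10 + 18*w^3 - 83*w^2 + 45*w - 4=6*a^3 + a^2*(61*w - 2) + a*(65*w^2 - 70*w - 6) + 18*w^3 - 43*w^2 + 13*w + 2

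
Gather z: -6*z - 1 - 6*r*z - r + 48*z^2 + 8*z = -r + 48*z^2 + z*(2 - 6*r) - 1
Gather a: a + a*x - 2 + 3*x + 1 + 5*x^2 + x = a*(x + 1) + 5*x^2 + 4*x - 1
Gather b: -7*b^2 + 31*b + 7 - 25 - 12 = -7*b^2 + 31*b - 30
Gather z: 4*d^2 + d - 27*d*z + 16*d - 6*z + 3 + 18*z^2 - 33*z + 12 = 4*d^2 + 17*d + 18*z^2 + z*(-27*d - 39) + 15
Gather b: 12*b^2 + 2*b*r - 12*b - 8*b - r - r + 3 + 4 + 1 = 12*b^2 + b*(2*r - 20) - 2*r + 8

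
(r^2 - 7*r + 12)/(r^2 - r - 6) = (r - 4)/(r + 2)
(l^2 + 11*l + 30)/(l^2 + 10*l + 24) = (l + 5)/(l + 4)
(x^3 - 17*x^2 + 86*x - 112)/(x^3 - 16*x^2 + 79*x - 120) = (x^2 - 9*x + 14)/(x^2 - 8*x + 15)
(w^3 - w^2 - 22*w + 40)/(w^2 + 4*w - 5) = (w^2 - 6*w + 8)/(w - 1)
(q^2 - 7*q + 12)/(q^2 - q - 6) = (q - 4)/(q + 2)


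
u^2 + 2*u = u*(u + 2)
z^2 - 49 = (z - 7)*(z + 7)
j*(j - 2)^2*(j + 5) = j^4 + j^3 - 16*j^2 + 20*j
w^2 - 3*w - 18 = (w - 6)*(w + 3)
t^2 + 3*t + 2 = (t + 1)*(t + 2)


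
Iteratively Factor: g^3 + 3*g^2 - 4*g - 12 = (g + 2)*(g^2 + g - 6) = (g + 2)*(g + 3)*(g - 2)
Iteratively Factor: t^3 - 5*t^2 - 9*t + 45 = (t - 5)*(t^2 - 9) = (t - 5)*(t - 3)*(t + 3)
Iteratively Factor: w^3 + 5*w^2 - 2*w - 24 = (w - 2)*(w^2 + 7*w + 12) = (w - 2)*(w + 3)*(w + 4)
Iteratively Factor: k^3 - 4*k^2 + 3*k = (k)*(k^2 - 4*k + 3) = k*(k - 1)*(k - 3)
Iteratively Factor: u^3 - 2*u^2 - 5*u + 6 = (u - 1)*(u^2 - u - 6) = (u - 3)*(u - 1)*(u + 2)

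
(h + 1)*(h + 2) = h^2 + 3*h + 2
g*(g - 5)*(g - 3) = g^3 - 8*g^2 + 15*g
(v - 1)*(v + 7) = v^2 + 6*v - 7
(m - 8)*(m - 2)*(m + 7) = m^3 - 3*m^2 - 54*m + 112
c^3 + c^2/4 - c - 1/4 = (c - 1)*(c + 1/4)*(c + 1)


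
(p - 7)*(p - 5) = p^2 - 12*p + 35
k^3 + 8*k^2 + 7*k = k*(k + 1)*(k + 7)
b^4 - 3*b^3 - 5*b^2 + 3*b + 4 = (b - 4)*(b - 1)*(b + 1)^2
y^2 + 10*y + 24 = (y + 4)*(y + 6)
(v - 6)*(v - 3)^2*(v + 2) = v^4 - 10*v^3 + 21*v^2 + 36*v - 108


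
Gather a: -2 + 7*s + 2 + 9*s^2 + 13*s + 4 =9*s^2 + 20*s + 4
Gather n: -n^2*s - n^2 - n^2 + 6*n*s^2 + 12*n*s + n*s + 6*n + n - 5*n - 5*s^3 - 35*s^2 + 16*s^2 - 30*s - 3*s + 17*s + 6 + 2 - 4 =n^2*(-s - 2) + n*(6*s^2 + 13*s + 2) - 5*s^3 - 19*s^2 - 16*s + 4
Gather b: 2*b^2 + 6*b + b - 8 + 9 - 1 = 2*b^2 + 7*b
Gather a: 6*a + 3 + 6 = 6*a + 9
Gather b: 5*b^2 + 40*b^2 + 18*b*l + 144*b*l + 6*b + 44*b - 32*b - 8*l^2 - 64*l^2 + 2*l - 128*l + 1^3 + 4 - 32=45*b^2 + b*(162*l + 18) - 72*l^2 - 126*l - 27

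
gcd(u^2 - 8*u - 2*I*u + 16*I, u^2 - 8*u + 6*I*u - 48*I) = u - 8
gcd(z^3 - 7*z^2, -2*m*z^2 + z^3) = z^2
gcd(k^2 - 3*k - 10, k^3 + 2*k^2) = k + 2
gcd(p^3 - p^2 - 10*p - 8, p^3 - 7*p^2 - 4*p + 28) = p + 2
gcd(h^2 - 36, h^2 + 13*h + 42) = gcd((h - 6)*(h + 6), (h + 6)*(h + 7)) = h + 6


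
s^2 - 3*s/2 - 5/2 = (s - 5/2)*(s + 1)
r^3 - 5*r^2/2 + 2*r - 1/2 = (r - 1)^2*(r - 1/2)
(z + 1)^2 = z^2 + 2*z + 1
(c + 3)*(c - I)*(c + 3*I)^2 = c^4 + 3*c^3 + 5*I*c^3 - 3*c^2 + 15*I*c^2 - 9*c + 9*I*c + 27*I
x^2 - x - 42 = (x - 7)*(x + 6)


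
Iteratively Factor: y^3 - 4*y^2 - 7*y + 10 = (y - 5)*(y^2 + y - 2) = (y - 5)*(y - 1)*(y + 2)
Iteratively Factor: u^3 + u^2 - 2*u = (u + 2)*(u^2 - u) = u*(u + 2)*(u - 1)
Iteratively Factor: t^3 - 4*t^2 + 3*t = (t - 1)*(t^2 - 3*t) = t*(t - 1)*(t - 3)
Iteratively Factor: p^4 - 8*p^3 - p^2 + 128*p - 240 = (p - 4)*(p^3 - 4*p^2 - 17*p + 60) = (p - 5)*(p - 4)*(p^2 + p - 12) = (p - 5)*(p - 4)*(p + 4)*(p - 3)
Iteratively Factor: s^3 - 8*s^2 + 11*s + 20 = (s + 1)*(s^2 - 9*s + 20) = (s - 5)*(s + 1)*(s - 4)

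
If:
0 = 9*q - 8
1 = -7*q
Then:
No Solution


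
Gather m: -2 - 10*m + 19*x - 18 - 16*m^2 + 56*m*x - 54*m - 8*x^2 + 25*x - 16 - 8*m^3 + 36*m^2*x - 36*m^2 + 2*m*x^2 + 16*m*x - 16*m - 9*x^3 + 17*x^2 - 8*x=-8*m^3 + m^2*(36*x - 52) + m*(2*x^2 + 72*x - 80) - 9*x^3 + 9*x^2 + 36*x - 36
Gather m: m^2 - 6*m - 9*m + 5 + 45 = m^2 - 15*m + 50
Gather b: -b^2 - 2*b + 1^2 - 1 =-b^2 - 2*b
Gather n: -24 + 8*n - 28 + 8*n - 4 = 16*n - 56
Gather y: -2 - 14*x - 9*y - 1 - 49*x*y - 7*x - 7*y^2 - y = -21*x - 7*y^2 + y*(-49*x - 10) - 3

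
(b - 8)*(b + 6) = b^2 - 2*b - 48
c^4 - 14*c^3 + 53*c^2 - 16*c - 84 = (c - 7)*(c - 6)*(c - 2)*(c + 1)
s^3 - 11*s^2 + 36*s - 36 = (s - 6)*(s - 3)*(s - 2)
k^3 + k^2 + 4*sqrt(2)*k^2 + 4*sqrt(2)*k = k*(k + 1)*(k + 4*sqrt(2))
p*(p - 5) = p^2 - 5*p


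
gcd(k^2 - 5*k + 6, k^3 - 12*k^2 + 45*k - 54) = k - 3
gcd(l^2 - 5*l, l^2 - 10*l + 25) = l - 5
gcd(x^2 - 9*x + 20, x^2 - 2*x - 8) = x - 4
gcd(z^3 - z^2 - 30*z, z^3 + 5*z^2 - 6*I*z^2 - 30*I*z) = z^2 + 5*z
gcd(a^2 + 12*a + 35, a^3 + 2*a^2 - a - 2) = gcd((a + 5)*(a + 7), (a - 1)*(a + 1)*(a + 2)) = 1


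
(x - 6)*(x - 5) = x^2 - 11*x + 30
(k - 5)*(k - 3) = k^2 - 8*k + 15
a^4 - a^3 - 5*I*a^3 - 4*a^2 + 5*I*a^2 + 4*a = a*(a - 1)*(a - 4*I)*(a - I)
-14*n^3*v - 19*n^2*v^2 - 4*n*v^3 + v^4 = v*(-7*n + v)*(n + v)*(2*n + v)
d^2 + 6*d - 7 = (d - 1)*(d + 7)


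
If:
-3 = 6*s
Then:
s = -1/2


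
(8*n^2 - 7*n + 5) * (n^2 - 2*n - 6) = 8*n^4 - 23*n^3 - 29*n^2 + 32*n - 30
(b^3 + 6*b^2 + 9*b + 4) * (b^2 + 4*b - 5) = b^5 + 10*b^4 + 28*b^3 + 10*b^2 - 29*b - 20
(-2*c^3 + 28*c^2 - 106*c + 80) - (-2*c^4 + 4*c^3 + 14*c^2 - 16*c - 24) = 2*c^4 - 6*c^3 + 14*c^2 - 90*c + 104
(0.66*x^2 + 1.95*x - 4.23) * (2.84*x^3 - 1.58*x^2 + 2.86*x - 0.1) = 1.8744*x^5 + 4.4952*x^4 - 13.2066*x^3 + 12.1944*x^2 - 12.2928*x + 0.423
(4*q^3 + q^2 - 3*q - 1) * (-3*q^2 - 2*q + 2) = -12*q^5 - 11*q^4 + 15*q^3 + 11*q^2 - 4*q - 2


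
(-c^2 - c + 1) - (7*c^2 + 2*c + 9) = -8*c^2 - 3*c - 8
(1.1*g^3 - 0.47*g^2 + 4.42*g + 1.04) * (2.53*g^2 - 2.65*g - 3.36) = 2.783*g^5 - 4.1041*g^4 + 8.7321*g^3 - 7.5026*g^2 - 17.6072*g - 3.4944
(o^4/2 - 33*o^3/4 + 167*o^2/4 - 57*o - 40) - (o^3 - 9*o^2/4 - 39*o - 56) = o^4/2 - 37*o^3/4 + 44*o^2 - 18*o + 16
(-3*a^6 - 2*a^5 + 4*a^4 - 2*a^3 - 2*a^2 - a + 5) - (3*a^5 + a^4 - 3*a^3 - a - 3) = -3*a^6 - 5*a^5 + 3*a^4 + a^3 - 2*a^2 + 8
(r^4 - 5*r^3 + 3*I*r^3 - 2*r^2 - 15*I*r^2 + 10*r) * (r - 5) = r^5 - 10*r^4 + 3*I*r^4 + 23*r^3 - 30*I*r^3 + 20*r^2 + 75*I*r^2 - 50*r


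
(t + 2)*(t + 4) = t^2 + 6*t + 8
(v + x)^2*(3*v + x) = 3*v^3 + 7*v^2*x + 5*v*x^2 + x^3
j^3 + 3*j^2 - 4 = (j - 1)*(j + 2)^2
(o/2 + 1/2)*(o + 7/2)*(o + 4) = o^3/2 + 17*o^2/4 + 43*o/4 + 7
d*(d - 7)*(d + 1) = d^3 - 6*d^2 - 7*d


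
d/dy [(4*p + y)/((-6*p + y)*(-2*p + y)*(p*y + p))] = (-(2*p - y)*(4*p + y)*(6*p - y) + (2*p - y)*(4*p + y)*(y + 1) + (2*p - y)*(6*p - y)*(y + 1) + (4*p + y)*(6*p - y)*(y + 1))/(p*(2*p - y)^2*(6*p - y)^2*(y + 1)^2)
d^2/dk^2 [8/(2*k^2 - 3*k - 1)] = 16*(4*k^2 - 6*k - (4*k - 3)^2 - 2)/(-2*k^2 + 3*k + 1)^3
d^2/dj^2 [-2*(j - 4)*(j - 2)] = -4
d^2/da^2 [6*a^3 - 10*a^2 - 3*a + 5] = 36*a - 20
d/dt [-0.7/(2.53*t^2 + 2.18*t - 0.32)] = (3.542*t + 1.526)/(2.53*t^2 + 2.18*t - 0.32)^2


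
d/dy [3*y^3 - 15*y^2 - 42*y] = 9*y^2 - 30*y - 42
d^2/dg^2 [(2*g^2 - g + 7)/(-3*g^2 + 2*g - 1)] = 2*(-3*g^3 - 171*g^2 + 117*g - 7)/(27*g^6 - 54*g^5 + 63*g^4 - 44*g^3 + 21*g^2 - 6*g + 1)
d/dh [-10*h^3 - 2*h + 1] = -30*h^2 - 2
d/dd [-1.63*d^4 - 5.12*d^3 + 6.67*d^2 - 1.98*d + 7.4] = -6.52*d^3 - 15.36*d^2 + 13.34*d - 1.98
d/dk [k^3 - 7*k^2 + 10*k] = 3*k^2 - 14*k + 10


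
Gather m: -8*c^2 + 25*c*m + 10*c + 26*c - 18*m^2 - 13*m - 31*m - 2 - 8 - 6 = -8*c^2 + 36*c - 18*m^2 + m*(25*c - 44) - 16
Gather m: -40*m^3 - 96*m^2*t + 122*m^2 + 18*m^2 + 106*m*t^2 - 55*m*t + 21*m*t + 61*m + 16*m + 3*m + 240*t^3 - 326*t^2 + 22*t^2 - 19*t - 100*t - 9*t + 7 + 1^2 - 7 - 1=-40*m^3 + m^2*(140 - 96*t) + m*(106*t^2 - 34*t + 80) + 240*t^3 - 304*t^2 - 128*t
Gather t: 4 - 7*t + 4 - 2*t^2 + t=-2*t^2 - 6*t + 8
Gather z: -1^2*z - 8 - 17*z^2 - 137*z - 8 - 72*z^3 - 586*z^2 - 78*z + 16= -72*z^3 - 603*z^2 - 216*z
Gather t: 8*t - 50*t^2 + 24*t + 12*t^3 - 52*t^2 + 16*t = 12*t^3 - 102*t^2 + 48*t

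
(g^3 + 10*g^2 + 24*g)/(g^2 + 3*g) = (g^2 + 10*g + 24)/(g + 3)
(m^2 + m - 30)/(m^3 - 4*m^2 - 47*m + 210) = (m + 6)/(m^2 + m - 42)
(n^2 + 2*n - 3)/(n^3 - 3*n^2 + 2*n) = (n + 3)/(n*(n - 2))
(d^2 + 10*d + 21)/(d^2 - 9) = (d + 7)/(d - 3)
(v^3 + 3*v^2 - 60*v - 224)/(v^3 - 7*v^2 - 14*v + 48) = (v^2 + 11*v + 28)/(v^2 + v - 6)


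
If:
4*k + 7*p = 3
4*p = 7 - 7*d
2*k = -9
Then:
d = -5/7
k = -9/2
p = 3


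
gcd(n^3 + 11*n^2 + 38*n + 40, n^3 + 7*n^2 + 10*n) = n^2 + 7*n + 10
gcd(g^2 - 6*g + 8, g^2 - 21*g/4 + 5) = g - 4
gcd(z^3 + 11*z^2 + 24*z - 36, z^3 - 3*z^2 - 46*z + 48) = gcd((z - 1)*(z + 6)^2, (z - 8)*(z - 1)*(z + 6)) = z^2 + 5*z - 6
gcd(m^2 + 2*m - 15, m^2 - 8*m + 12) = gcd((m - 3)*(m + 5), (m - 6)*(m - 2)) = 1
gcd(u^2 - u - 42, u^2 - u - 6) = 1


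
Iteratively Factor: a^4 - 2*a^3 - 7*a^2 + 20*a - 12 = (a - 2)*(a^3 - 7*a + 6) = (a - 2)^2*(a^2 + 2*a - 3) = (a - 2)^2*(a - 1)*(a + 3)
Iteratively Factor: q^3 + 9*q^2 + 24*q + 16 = (q + 4)*(q^2 + 5*q + 4) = (q + 1)*(q + 4)*(q + 4)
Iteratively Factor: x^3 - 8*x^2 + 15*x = (x - 5)*(x^2 - 3*x) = (x - 5)*(x - 3)*(x)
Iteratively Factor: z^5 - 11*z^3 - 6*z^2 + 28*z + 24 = (z + 2)*(z^4 - 2*z^3 - 7*z^2 + 8*z + 12) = (z + 2)^2*(z^3 - 4*z^2 + z + 6) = (z - 3)*(z + 2)^2*(z^2 - z - 2) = (z - 3)*(z - 2)*(z + 2)^2*(z + 1)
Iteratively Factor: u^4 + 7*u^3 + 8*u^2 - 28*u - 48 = (u + 4)*(u^3 + 3*u^2 - 4*u - 12) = (u + 2)*(u + 4)*(u^2 + u - 6) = (u + 2)*(u + 3)*(u + 4)*(u - 2)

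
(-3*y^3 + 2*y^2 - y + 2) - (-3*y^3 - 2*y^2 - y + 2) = 4*y^2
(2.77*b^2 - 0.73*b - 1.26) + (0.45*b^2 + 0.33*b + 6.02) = 3.22*b^2 - 0.4*b + 4.76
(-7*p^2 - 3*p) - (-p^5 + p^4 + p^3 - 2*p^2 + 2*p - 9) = p^5 - p^4 - p^3 - 5*p^2 - 5*p + 9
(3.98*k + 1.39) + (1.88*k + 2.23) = 5.86*k + 3.62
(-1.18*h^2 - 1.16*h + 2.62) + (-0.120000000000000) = -1.18*h^2 - 1.16*h + 2.5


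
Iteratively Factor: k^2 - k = (k)*(k - 1)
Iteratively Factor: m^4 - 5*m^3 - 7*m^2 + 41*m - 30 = (m - 1)*(m^3 - 4*m^2 - 11*m + 30) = (m - 5)*(m - 1)*(m^2 + m - 6) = (m - 5)*(m - 1)*(m + 3)*(m - 2)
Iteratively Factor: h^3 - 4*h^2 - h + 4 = (h - 1)*(h^2 - 3*h - 4) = (h - 1)*(h + 1)*(h - 4)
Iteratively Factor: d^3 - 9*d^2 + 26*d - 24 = (d - 2)*(d^2 - 7*d + 12) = (d - 4)*(d - 2)*(d - 3)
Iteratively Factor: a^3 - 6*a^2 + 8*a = (a)*(a^2 - 6*a + 8) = a*(a - 4)*(a - 2)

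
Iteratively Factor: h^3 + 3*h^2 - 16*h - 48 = (h + 3)*(h^2 - 16) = (h + 3)*(h + 4)*(h - 4)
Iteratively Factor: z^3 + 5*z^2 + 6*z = (z)*(z^2 + 5*z + 6) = z*(z + 3)*(z + 2)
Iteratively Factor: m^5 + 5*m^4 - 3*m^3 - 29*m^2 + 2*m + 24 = (m - 2)*(m^4 + 7*m^3 + 11*m^2 - 7*m - 12) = (m - 2)*(m + 4)*(m^3 + 3*m^2 - m - 3) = (m - 2)*(m + 1)*(m + 4)*(m^2 + 2*m - 3) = (m - 2)*(m + 1)*(m + 3)*(m + 4)*(m - 1)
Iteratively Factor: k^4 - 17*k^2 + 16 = (k + 1)*(k^3 - k^2 - 16*k + 16) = (k - 4)*(k + 1)*(k^2 + 3*k - 4) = (k - 4)*(k - 1)*(k + 1)*(k + 4)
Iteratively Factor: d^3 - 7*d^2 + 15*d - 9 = (d - 3)*(d^2 - 4*d + 3) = (d - 3)*(d - 1)*(d - 3)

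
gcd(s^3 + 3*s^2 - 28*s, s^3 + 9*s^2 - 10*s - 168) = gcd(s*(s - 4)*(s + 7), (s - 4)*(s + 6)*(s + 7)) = s^2 + 3*s - 28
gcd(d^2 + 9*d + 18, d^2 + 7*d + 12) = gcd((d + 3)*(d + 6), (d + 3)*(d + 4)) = d + 3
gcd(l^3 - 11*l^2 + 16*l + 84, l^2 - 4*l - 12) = l^2 - 4*l - 12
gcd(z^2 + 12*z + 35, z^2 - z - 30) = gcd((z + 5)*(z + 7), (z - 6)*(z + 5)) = z + 5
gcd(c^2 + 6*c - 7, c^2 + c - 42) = c + 7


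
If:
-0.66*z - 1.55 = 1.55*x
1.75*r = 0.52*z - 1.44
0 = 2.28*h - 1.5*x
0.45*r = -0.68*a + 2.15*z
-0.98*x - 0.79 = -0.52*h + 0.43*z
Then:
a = -2.30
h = -0.39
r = -1.11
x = -0.59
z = -0.96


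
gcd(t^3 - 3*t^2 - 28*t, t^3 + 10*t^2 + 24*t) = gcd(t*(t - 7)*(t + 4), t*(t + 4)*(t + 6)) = t^2 + 4*t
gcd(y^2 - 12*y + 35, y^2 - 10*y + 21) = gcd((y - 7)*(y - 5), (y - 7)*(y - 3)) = y - 7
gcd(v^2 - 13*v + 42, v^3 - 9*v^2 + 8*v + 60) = v - 6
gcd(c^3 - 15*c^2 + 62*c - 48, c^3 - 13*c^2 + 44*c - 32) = c^2 - 9*c + 8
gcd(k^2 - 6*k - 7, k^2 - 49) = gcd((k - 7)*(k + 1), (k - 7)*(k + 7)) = k - 7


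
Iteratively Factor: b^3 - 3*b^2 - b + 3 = (b - 1)*(b^2 - 2*b - 3) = (b - 3)*(b - 1)*(b + 1)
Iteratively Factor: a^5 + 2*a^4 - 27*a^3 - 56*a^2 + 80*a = (a)*(a^4 + 2*a^3 - 27*a^2 - 56*a + 80) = a*(a - 5)*(a^3 + 7*a^2 + 8*a - 16) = a*(a - 5)*(a - 1)*(a^2 + 8*a + 16) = a*(a - 5)*(a - 1)*(a + 4)*(a + 4)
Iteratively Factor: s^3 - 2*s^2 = (s)*(s^2 - 2*s) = s*(s - 2)*(s)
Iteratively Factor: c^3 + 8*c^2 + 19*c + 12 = (c + 3)*(c^2 + 5*c + 4) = (c + 1)*(c + 3)*(c + 4)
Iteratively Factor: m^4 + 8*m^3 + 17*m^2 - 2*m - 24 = (m + 2)*(m^3 + 6*m^2 + 5*m - 12) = (m - 1)*(m + 2)*(m^2 + 7*m + 12) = (m - 1)*(m + 2)*(m + 3)*(m + 4)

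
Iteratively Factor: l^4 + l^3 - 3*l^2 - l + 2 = (l - 1)*(l^3 + 2*l^2 - l - 2) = (l - 1)^2*(l^2 + 3*l + 2) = (l - 1)^2*(l + 2)*(l + 1)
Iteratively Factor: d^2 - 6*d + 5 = (d - 5)*(d - 1)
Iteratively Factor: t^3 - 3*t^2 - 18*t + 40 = (t - 5)*(t^2 + 2*t - 8) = (t - 5)*(t + 4)*(t - 2)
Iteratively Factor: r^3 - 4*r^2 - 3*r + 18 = (r - 3)*(r^2 - r - 6) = (r - 3)*(r + 2)*(r - 3)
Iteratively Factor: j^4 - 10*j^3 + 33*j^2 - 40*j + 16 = (j - 1)*(j^3 - 9*j^2 + 24*j - 16) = (j - 4)*(j - 1)*(j^2 - 5*j + 4) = (j - 4)^2*(j - 1)*(j - 1)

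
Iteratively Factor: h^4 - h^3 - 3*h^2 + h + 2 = (h + 1)*(h^3 - 2*h^2 - h + 2) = (h - 1)*(h + 1)*(h^2 - h - 2) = (h - 1)*(h + 1)^2*(h - 2)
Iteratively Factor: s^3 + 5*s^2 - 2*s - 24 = (s - 2)*(s^2 + 7*s + 12) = (s - 2)*(s + 4)*(s + 3)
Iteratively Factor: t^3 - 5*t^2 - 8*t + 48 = (t + 3)*(t^2 - 8*t + 16) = (t - 4)*(t + 3)*(t - 4)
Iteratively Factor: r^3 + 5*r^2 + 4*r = (r + 4)*(r^2 + r) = (r + 1)*(r + 4)*(r)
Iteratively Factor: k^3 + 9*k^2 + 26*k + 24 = (k + 4)*(k^2 + 5*k + 6) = (k + 2)*(k + 4)*(k + 3)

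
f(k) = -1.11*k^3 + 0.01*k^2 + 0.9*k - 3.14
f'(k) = -3.33*k^2 + 0.02*k + 0.9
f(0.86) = -3.06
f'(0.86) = -1.55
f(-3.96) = 62.38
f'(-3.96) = -51.40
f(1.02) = -3.39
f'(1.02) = -2.54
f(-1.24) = -2.12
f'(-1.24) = -4.25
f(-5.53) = 179.90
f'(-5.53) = -101.04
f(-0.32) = -3.39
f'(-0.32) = 0.55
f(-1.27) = -1.99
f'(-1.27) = -4.50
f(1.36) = -4.69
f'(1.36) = -5.23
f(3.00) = -30.32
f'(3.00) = -29.01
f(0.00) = -3.14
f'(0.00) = 0.90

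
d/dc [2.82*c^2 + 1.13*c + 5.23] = 5.64*c + 1.13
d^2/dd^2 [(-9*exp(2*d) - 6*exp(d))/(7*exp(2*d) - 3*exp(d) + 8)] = (-483*exp(4*d) + 1809*exp(3*d) + 2664*exp(2*d) - 2448*exp(d) - 384)*exp(d)/(343*exp(6*d) - 441*exp(5*d) + 1365*exp(4*d) - 1035*exp(3*d) + 1560*exp(2*d) - 576*exp(d) + 512)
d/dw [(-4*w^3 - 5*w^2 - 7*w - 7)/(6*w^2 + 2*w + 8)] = (-12*w^4 - 8*w^3 - 32*w^2 + 2*w - 21)/(2*(9*w^4 + 6*w^3 + 25*w^2 + 8*w + 16))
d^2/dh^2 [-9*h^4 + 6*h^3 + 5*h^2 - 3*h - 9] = -108*h^2 + 36*h + 10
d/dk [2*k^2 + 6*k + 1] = 4*k + 6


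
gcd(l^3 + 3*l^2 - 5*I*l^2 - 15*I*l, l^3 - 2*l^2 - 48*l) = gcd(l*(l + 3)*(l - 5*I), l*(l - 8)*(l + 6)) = l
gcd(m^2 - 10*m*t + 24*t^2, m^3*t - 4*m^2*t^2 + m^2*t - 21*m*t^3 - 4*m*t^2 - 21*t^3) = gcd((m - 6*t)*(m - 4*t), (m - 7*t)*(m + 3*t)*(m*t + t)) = 1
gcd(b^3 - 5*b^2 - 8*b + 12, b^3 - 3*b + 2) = b^2 + b - 2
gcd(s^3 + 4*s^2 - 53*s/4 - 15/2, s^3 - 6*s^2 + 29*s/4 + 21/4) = s + 1/2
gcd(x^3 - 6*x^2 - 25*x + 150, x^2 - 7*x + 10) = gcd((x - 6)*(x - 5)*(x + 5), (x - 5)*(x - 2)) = x - 5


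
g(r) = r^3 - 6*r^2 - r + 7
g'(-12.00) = 575.00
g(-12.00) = -2573.00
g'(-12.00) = 575.00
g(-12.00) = -2573.00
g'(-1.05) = 14.91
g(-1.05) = 0.28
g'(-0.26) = 2.32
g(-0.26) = 6.84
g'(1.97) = -13.00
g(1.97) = -10.61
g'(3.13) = -9.17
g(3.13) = -24.25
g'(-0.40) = 4.28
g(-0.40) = 6.38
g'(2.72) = -11.44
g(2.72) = -19.99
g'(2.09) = -12.98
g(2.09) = -12.17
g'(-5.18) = 141.66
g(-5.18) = -287.81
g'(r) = 3*r^2 - 12*r - 1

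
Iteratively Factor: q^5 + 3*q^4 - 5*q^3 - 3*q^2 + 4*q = (q)*(q^4 + 3*q^3 - 5*q^2 - 3*q + 4) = q*(q + 1)*(q^3 + 2*q^2 - 7*q + 4) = q*(q - 1)*(q + 1)*(q^2 + 3*q - 4) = q*(q - 1)^2*(q + 1)*(q + 4)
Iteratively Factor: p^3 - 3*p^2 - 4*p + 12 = (p - 2)*(p^2 - p - 6) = (p - 2)*(p + 2)*(p - 3)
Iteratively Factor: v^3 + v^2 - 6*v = (v)*(v^2 + v - 6) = v*(v + 3)*(v - 2)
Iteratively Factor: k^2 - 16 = (k + 4)*(k - 4)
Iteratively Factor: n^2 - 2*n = (n - 2)*(n)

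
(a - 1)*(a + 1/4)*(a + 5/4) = a^3 + a^2/2 - 19*a/16 - 5/16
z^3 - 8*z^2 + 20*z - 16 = (z - 4)*(z - 2)^2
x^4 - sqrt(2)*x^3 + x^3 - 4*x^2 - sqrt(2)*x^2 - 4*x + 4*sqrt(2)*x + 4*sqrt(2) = (x - 2)*(x + 1)*(x + 2)*(x - sqrt(2))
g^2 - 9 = (g - 3)*(g + 3)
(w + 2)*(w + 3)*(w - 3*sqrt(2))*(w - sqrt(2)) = w^4 - 4*sqrt(2)*w^3 + 5*w^3 - 20*sqrt(2)*w^2 + 12*w^2 - 24*sqrt(2)*w + 30*w + 36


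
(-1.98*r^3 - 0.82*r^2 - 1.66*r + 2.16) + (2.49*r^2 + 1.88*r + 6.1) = -1.98*r^3 + 1.67*r^2 + 0.22*r + 8.26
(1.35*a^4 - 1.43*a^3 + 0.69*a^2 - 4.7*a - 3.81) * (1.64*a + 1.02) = 2.214*a^5 - 0.9682*a^4 - 0.327*a^3 - 7.0042*a^2 - 11.0424*a - 3.8862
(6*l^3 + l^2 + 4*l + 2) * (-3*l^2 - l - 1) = -18*l^5 - 9*l^4 - 19*l^3 - 11*l^2 - 6*l - 2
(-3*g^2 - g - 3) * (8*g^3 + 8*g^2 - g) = -24*g^5 - 32*g^4 - 29*g^3 - 23*g^2 + 3*g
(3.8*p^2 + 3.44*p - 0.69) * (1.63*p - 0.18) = 6.194*p^3 + 4.9232*p^2 - 1.7439*p + 0.1242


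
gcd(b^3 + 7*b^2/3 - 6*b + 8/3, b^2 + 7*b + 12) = b + 4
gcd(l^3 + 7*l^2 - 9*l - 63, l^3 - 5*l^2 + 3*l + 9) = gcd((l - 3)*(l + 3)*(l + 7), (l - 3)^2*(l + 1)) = l - 3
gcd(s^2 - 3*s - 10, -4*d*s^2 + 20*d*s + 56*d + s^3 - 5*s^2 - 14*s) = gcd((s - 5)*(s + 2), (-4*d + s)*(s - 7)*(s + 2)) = s + 2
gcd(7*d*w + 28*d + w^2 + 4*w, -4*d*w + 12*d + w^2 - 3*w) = 1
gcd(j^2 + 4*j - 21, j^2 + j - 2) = 1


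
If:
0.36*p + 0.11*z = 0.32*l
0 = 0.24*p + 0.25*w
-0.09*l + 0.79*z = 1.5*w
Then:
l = -0.294117647058824*z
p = -0.566993464052288*z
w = 0.544313725490196*z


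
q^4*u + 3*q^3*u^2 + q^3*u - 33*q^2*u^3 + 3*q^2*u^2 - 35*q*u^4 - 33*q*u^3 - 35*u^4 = (q - 5*u)*(q + u)*(q + 7*u)*(q*u + u)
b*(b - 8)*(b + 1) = b^3 - 7*b^2 - 8*b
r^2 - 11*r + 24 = (r - 8)*(r - 3)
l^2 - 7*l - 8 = (l - 8)*(l + 1)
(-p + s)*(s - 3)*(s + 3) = -p*s^2 + 9*p + s^3 - 9*s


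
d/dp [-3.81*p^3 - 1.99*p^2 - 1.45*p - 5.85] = -11.43*p^2 - 3.98*p - 1.45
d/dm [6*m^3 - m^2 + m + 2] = 18*m^2 - 2*m + 1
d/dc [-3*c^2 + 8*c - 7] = 8 - 6*c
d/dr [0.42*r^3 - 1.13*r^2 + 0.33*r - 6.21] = 1.26*r^2 - 2.26*r + 0.33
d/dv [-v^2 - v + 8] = -2*v - 1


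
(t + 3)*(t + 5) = t^2 + 8*t + 15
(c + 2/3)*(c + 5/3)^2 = c^3 + 4*c^2 + 5*c + 50/27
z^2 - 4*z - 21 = (z - 7)*(z + 3)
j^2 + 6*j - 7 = (j - 1)*(j + 7)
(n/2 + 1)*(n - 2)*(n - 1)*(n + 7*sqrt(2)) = n^4/2 - n^3/2 + 7*sqrt(2)*n^3/2 - 7*sqrt(2)*n^2/2 - 2*n^2 - 14*sqrt(2)*n + 2*n + 14*sqrt(2)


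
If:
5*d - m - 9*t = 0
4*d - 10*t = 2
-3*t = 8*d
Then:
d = 3/46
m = 87/46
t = -4/23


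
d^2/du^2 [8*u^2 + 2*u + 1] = 16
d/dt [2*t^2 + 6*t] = 4*t + 6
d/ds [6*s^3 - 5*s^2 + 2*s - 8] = 18*s^2 - 10*s + 2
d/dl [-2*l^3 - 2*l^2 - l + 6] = -6*l^2 - 4*l - 1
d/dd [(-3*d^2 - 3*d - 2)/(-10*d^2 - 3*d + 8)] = (-21*d^2 - 88*d - 30)/(100*d^4 + 60*d^3 - 151*d^2 - 48*d + 64)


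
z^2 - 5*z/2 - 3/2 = (z - 3)*(z + 1/2)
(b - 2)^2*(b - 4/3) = b^3 - 16*b^2/3 + 28*b/3 - 16/3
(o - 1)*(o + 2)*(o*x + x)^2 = o^4*x^2 + 3*o^3*x^2 + o^2*x^2 - 3*o*x^2 - 2*x^2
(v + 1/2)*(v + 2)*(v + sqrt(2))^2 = v^4 + 5*v^3/2 + 2*sqrt(2)*v^3 + 3*v^2 + 5*sqrt(2)*v^2 + 2*sqrt(2)*v + 5*v + 2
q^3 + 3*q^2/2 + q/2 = q*(q + 1/2)*(q + 1)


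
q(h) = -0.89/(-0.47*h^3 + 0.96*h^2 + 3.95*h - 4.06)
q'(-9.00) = -0.00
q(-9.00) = -0.00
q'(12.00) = -0.00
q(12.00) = 0.00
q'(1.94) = 0.15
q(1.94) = -0.24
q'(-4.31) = -0.02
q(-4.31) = -0.03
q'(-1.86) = -0.16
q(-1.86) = 0.18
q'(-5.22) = -0.01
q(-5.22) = -0.01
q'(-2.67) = -7.14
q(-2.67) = -0.75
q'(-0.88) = 0.02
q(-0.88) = 0.14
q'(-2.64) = -13.46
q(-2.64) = -1.05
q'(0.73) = 5.70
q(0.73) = 1.05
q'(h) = -0.89*(1.41*h^2 - 1.92*h - 3.95)/(-0.47*h^3 + 0.96*h^2 + 3.95*h - 4.06)^2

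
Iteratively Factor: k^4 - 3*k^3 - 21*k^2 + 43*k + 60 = (k - 3)*(k^3 - 21*k - 20) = (k - 3)*(k + 4)*(k^2 - 4*k - 5) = (k - 5)*(k - 3)*(k + 4)*(k + 1)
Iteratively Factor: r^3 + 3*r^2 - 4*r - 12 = (r - 2)*(r^2 + 5*r + 6) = (r - 2)*(r + 2)*(r + 3)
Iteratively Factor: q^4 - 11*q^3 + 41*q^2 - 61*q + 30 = (q - 3)*(q^3 - 8*q^2 + 17*q - 10) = (q - 3)*(q - 1)*(q^2 - 7*q + 10) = (q - 5)*(q - 3)*(q - 1)*(q - 2)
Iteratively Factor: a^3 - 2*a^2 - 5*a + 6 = (a + 2)*(a^2 - 4*a + 3) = (a - 1)*(a + 2)*(a - 3)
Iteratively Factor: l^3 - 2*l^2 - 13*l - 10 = (l - 5)*(l^2 + 3*l + 2) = (l - 5)*(l + 1)*(l + 2)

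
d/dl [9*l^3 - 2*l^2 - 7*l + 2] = 27*l^2 - 4*l - 7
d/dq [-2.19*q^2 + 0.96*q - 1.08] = 0.96 - 4.38*q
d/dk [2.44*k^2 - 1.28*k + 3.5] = 4.88*k - 1.28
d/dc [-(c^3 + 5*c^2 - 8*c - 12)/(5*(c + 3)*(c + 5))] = (-c^4 - 16*c^3 - 93*c^2 - 174*c + 24)/(5*(c^4 + 16*c^3 + 94*c^2 + 240*c + 225))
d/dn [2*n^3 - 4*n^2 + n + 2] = 6*n^2 - 8*n + 1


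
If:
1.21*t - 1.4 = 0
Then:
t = 1.16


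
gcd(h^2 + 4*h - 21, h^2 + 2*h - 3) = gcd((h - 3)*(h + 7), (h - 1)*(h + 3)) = 1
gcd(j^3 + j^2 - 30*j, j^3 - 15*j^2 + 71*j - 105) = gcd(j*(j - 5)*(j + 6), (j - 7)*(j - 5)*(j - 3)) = j - 5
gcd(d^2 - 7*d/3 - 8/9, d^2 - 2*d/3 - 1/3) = d + 1/3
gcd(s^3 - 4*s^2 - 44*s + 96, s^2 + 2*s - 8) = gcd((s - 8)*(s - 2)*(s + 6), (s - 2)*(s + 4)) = s - 2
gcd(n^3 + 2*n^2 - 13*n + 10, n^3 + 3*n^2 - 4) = n - 1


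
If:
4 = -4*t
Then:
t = -1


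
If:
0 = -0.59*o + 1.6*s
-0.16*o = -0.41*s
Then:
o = 0.00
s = 0.00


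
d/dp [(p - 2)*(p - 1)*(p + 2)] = 3*p^2 - 2*p - 4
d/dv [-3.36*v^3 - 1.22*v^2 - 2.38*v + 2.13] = -10.08*v^2 - 2.44*v - 2.38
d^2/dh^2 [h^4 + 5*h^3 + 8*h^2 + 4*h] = 12*h^2 + 30*h + 16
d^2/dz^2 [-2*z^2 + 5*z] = -4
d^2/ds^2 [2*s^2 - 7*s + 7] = 4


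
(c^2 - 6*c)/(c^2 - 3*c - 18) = c/(c + 3)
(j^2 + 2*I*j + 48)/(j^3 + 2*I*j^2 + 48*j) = 1/j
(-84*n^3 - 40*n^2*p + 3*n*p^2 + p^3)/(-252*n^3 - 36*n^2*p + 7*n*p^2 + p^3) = (2*n + p)/(6*n + p)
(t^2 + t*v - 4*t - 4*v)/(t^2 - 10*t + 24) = (t + v)/(t - 6)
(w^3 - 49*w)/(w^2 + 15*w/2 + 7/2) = 2*w*(w - 7)/(2*w + 1)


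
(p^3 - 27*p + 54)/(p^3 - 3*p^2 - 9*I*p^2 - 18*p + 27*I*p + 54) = (p^2 + 3*p - 18)/(p^2 - 9*I*p - 18)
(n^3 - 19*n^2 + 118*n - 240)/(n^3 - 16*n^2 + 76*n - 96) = (n - 5)/(n - 2)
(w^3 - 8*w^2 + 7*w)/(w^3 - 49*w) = (w - 1)/(w + 7)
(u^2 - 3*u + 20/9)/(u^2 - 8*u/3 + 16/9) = (3*u - 5)/(3*u - 4)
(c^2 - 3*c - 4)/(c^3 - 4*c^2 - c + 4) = 1/(c - 1)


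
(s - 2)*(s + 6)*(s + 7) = s^3 + 11*s^2 + 16*s - 84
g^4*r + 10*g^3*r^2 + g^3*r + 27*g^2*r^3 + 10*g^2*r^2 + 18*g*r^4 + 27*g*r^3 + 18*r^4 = (g + r)*(g + 3*r)*(g + 6*r)*(g*r + r)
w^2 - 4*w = w*(w - 4)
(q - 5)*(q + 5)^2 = q^3 + 5*q^2 - 25*q - 125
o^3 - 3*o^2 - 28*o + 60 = (o - 6)*(o - 2)*(o + 5)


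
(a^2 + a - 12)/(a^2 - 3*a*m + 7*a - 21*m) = (a^2 + a - 12)/(a^2 - 3*a*m + 7*a - 21*m)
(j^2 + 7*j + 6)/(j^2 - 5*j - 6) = (j + 6)/(j - 6)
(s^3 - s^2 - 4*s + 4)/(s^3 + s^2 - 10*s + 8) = (s + 2)/(s + 4)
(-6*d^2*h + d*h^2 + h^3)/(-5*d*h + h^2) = (6*d^2 - d*h - h^2)/(5*d - h)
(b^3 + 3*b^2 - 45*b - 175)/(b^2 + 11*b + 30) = (b^2 - 2*b - 35)/(b + 6)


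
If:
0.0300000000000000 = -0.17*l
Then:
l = -0.18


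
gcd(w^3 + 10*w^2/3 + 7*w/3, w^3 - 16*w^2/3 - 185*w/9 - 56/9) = w + 7/3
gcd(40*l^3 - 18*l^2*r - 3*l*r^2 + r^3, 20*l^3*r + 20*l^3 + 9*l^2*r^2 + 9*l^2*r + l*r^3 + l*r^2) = 4*l + r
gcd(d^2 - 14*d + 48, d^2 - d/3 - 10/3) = 1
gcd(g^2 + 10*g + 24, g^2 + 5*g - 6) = g + 6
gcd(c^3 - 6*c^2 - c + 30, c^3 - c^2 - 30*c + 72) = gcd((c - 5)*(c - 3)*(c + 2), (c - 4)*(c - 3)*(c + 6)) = c - 3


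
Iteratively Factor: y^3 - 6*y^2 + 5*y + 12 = (y + 1)*(y^2 - 7*y + 12) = (y - 3)*(y + 1)*(y - 4)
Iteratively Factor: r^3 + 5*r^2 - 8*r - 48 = (r - 3)*(r^2 + 8*r + 16) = (r - 3)*(r + 4)*(r + 4)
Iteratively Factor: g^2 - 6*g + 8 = (g - 4)*(g - 2)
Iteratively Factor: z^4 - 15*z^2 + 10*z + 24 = (z - 2)*(z^3 + 2*z^2 - 11*z - 12) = (z - 3)*(z - 2)*(z^2 + 5*z + 4) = (z - 3)*(z - 2)*(z + 1)*(z + 4)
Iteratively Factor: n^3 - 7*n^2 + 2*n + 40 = (n - 4)*(n^2 - 3*n - 10) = (n - 4)*(n + 2)*(n - 5)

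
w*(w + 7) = w^2 + 7*w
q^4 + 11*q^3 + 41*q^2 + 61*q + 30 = (q + 1)*(q + 2)*(q + 3)*(q + 5)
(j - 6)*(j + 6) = j^2 - 36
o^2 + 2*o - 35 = (o - 5)*(o + 7)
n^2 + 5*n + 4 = (n + 1)*(n + 4)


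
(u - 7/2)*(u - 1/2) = u^2 - 4*u + 7/4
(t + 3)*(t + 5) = t^2 + 8*t + 15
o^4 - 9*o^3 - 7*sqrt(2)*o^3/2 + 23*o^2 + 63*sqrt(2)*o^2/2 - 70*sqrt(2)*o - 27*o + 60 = (o - 5)*(o - 4)*(o - 3*sqrt(2))*(o - sqrt(2)/2)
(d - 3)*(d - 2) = d^2 - 5*d + 6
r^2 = r^2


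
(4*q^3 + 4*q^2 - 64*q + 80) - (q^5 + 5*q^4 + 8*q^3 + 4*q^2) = -q^5 - 5*q^4 - 4*q^3 - 64*q + 80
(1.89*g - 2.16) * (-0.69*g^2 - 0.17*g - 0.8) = -1.3041*g^3 + 1.1691*g^2 - 1.1448*g + 1.728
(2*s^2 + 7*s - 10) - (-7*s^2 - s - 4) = 9*s^2 + 8*s - 6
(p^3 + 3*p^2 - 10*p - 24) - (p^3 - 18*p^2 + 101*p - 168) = 21*p^2 - 111*p + 144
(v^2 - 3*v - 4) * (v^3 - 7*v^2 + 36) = v^5 - 10*v^4 + 17*v^3 + 64*v^2 - 108*v - 144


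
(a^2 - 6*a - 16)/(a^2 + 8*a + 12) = (a - 8)/(a + 6)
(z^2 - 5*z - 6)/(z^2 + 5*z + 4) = (z - 6)/(z + 4)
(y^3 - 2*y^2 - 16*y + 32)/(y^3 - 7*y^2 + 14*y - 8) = (y + 4)/(y - 1)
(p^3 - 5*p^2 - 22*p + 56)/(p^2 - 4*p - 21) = (p^2 + 2*p - 8)/(p + 3)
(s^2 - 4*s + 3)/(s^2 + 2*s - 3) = (s - 3)/(s + 3)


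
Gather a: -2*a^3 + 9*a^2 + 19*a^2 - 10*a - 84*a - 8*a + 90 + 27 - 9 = -2*a^3 + 28*a^2 - 102*a + 108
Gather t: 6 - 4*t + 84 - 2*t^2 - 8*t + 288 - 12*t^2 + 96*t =-14*t^2 + 84*t + 378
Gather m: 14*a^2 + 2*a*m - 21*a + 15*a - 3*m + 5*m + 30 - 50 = 14*a^2 - 6*a + m*(2*a + 2) - 20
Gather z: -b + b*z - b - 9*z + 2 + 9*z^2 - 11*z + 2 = -2*b + 9*z^2 + z*(b - 20) + 4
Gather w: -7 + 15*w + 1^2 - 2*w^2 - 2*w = -2*w^2 + 13*w - 6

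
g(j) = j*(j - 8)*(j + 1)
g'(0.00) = -8.00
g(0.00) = 0.00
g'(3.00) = -23.00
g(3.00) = -60.00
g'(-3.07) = 63.25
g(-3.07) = -70.35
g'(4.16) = -14.32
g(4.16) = -82.43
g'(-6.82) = 227.02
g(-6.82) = -588.24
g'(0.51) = -14.36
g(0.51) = -5.77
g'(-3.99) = 95.62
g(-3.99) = -143.04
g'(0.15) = -10.03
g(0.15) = -1.35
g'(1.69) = -23.09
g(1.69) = -28.69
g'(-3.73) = 85.96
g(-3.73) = -119.45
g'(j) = j*(j - 8) + j*(j + 1) + (j - 8)*(j + 1)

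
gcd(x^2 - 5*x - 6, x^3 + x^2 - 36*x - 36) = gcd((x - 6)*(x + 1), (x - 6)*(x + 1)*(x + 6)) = x^2 - 5*x - 6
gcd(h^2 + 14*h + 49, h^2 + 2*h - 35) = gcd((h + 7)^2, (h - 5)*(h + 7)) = h + 7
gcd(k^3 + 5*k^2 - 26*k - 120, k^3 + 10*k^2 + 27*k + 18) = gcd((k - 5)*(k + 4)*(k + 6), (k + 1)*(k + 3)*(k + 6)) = k + 6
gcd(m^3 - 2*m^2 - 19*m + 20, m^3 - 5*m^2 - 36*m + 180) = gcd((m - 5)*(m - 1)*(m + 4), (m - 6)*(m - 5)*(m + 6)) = m - 5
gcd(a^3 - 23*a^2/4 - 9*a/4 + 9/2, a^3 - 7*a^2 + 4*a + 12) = a^2 - 5*a - 6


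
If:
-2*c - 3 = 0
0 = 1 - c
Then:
No Solution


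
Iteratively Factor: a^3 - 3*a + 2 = (a + 2)*(a^2 - 2*a + 1) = (a - 1)*(a + 2)*(a - 1)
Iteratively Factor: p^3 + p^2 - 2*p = (p + 2)*(p^2 - p) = (p - 1)*(p + 2)*(p)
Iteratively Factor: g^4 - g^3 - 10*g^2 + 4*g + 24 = (g + 2)*(g^3 - 3*g^2 - 4*g + 12) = (g + 2)^2*(g^2 - 5*g + 6) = (g - 3)*(g + 2)^2*(g - 2)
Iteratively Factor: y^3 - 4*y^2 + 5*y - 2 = (y - 1)*(y^2 - 3*y + 2) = (y - 2)*(y - 1)*(y - 1)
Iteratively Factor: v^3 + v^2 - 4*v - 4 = (v - 2)*(v^2 + 3*v + 2) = (v - 2)*(v + 1)*(v + 2)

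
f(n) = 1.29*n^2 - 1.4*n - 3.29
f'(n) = 2.58*n - 1.4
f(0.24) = -3.55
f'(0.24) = -0.78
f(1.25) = -3.02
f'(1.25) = 1.82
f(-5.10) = 37.40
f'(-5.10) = -14.56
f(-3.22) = 14.59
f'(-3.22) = -9.71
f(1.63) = -2.14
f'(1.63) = 2.81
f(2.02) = -0.85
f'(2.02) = 3.81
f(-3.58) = 18.26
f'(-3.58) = -10.64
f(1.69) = -1.97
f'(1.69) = 2.96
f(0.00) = -3.29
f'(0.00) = -1.40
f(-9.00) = 113.80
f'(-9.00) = -24.62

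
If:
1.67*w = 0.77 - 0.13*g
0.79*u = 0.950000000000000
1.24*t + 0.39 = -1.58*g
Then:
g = 5.92307692307692 - 12.8461538461538*w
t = 16.3684863523573*w - 7.86166253101737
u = 1.20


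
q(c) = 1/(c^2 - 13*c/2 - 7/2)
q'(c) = (13/2 - 2*c)/(c^2 - 13*c/2 - 7/2)^2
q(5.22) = -0.10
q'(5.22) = -0.04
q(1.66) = -0.09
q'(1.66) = 0.02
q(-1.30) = 0.15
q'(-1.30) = 0.21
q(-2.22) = 0.06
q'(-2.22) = 0.04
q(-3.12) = 0.04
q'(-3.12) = 0.02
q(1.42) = -0.09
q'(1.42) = 0.03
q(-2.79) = 0.04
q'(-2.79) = 0.02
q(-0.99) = 0.26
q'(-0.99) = 0.55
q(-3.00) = 0.04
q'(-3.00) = 0.02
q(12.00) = 0.02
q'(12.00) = 0.00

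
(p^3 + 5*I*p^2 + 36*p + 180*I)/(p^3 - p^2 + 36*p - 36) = (p + 5*I)/(p - 1)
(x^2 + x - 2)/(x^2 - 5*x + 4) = (x + 2)/(x - 4)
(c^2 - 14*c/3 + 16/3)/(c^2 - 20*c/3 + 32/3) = (c - 2)/(c - 4)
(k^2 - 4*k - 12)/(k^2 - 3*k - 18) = (k + 2)/(k + 3)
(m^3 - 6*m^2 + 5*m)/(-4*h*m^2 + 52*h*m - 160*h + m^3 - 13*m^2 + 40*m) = m*(1 - m)/(4*h*m - 32*h - m^2 + 8*m)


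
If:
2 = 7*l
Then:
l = 2/7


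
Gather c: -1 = -1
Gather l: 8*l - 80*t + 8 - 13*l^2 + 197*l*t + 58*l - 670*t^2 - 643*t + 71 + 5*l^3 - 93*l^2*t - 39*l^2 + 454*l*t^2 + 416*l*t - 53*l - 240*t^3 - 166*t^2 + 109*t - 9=5*l^3 + l^2*(-93*t - 52) + l*(454*t^2 + 613*t + 13) - 240*t^3 - 836*t^2 - 614*t + 70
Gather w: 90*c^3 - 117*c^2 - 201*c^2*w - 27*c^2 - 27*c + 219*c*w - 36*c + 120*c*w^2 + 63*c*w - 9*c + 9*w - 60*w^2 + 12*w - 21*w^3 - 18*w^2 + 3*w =90*c^3 - 144*c^2 - 72*c - 21*w^3 + w^2*(120*c - 78) + w*(-201*c^2 + 282*c + 24)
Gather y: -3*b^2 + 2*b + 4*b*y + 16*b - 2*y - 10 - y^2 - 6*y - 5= -3*b^2 + 18*b - y^2 + y*(4*b - 8) - 15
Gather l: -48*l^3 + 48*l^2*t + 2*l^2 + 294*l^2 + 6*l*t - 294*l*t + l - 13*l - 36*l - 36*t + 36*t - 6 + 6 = -48*l^3 + l^2*(48*t + 296) + l*(-288*t - 48)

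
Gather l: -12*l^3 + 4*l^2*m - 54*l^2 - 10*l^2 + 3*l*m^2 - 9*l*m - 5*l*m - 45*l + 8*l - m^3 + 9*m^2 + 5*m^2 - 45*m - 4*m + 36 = -12*l^3 + l^2*(4*m - 64) + l*(3*m^2 - 14*m - 37) - m^3 + 14*m^2 - 49*m + 36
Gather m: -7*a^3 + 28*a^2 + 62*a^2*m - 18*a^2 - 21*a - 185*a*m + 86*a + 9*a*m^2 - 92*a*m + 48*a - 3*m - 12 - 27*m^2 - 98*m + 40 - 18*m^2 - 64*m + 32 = -7*a^3 + 10*a^2 + 113*a + m^2*(9*a - 45) + m*(62*a^2 - 277*a - 165) + 60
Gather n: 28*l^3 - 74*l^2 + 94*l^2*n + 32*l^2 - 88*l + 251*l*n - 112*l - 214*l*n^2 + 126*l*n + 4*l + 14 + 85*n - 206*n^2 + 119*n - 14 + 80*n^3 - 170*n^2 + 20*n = 28*l^3 - 42*l^2 - 196*l + 80*n^3 + n^2*(-214*l - 376) + n*(94*l^2 + 377*l + 224)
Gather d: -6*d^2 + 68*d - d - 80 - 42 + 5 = -6*d^2 + 67*d - 117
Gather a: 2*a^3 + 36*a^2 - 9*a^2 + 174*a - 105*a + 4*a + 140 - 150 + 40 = 2*a^3 + 27*a^2 + 73*a + 30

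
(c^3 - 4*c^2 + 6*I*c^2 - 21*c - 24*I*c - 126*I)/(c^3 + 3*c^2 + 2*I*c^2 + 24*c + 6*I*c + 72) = (c - 7)/(c - 4*I)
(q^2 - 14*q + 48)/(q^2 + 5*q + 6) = (q^2 - 14*q + 48)/(q^2 + 5*q + 6)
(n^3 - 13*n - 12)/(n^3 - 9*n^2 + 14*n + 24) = (n + 3)/(n - 6)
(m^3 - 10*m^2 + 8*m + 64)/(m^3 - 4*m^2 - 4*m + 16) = (m - 8)/(m - 2)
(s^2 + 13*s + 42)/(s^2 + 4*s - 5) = (s^2 + 13*s + 42)/(s^2 + 4*s - 5)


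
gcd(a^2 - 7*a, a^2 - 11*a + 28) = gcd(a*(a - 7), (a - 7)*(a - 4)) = a - 7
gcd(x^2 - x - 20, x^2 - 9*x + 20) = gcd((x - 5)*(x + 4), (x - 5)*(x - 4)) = x - 5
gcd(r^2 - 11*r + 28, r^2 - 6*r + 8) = r - 4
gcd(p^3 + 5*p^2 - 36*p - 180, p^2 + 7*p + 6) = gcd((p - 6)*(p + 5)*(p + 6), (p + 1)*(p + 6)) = p + 6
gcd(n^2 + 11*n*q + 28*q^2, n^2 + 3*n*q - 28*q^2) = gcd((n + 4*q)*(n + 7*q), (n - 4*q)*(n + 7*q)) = n + 7*q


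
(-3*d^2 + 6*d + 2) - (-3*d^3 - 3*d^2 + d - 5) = 3*d^3 + 5*d + 7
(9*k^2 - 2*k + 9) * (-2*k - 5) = -18*k^3 - 41*k^2 - 8*k - 45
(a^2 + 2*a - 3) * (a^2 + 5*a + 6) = a^4 + 7*a^3 + 13*a^2 - 3*a - 18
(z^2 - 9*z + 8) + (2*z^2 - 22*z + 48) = 3*z^2 - 31*z + 56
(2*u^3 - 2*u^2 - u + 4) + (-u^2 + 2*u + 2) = 2*u^3 - 3*u^2 + u + 6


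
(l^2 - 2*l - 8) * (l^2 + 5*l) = l^4 + 3*l^3 - 18*l^2 - 40*l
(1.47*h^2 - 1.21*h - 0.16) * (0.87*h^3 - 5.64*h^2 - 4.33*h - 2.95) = 1.2789*h^5 - 9.3435*h^4 + 0.3201*h^3 + 1.8052*h^2 + 4.2623*h + 0.472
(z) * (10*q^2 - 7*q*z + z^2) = 10*q^2*z - 7*q*z^2 + z^3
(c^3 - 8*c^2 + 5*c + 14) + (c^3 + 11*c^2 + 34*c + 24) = 2*c^3 + 3*c^2 + 39*c + 38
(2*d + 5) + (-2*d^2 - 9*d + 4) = -2*d^2 - 7*d + 9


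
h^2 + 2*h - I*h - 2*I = (h + 2)*(h - I)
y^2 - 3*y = y*(y - 3)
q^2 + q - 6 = (q - 2)*(q + 3)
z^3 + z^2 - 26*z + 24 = (z - 4)*(z - 1)*(z + 6)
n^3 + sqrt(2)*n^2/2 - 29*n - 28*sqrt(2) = (n - 4*sqrt(2))*(n + sqrt(2))*(n + 7*sqrt(2)/2)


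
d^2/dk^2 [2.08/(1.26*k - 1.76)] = 6.604416/(1.26*k - 1.76)^3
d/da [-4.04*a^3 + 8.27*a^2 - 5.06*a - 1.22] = -12.12*a^2 + 16.54*a - 5.06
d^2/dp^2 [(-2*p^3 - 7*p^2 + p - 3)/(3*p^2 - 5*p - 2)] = 2*(-158*p^3 - 267*p^2 + 129*p - 131)/(27*p^6 - 135*p^5 + 171*p^4 + 55*p^3 - 114*p^2 - 60*p - 8)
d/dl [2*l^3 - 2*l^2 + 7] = 2*l*(3*l - 2)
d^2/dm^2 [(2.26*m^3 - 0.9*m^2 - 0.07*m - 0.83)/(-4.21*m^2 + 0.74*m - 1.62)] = (-2.8421709430404e-14*m^4 + 36.441246*m^3 + 67.692666*m^2 - 53.96604*m - 5.520764)/(74.618461*m^6 - 39.347502*m^5 + 93.055314*m^4 - 30.686912*m^3 + 35.807508*m^2 - 5.826168*m + 4.251528)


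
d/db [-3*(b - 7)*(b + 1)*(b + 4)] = -9*b^2 + 12*b + 93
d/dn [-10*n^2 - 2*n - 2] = -20*n - 2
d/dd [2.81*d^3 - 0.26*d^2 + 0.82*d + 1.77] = 8.43*d^2 - 0.52*d + 0.82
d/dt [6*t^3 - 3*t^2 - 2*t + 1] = 18*t^2 - 6*t - 2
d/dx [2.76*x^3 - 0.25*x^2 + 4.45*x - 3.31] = 8.28*x^2 - 0.5*x + 4.45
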